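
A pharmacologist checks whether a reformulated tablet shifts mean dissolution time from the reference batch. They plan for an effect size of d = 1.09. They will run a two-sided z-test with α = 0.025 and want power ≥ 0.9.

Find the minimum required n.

n = 11

For power 0.9 need Φ(δ − z_{0.0125}) = 0.9, so δ = z_{0.0125} + z_{0.10} = 2.241 + 1.282 = 3.523.
(For δ > 0 the lower-tail rejection region contributes negligibly to power, so the one-term inversion is standard.)
δ = d·√n ⇒ n = (δ/d)² = (3.523 / 1.09)² = 10.45.
Round up to the next whole unit.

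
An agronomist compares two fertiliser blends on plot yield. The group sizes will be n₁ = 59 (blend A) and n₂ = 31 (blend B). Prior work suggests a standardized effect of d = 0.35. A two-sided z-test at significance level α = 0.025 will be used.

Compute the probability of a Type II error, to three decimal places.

β ≈ 0.746

Noncentrality parameter: δ = d / √(1/n₁ + 1/n₂) = 0.35 / √(1/59 + 1/31) = 1.5778
Two-sided α = 0.025 → critical value z_{0.0125} = 2.241.
Power = Φ(δ − 2.241) + Φ(−δ − 2.241) = Φ(-0.664) + Φ(-3.819) = 0.2535 + 0.0001 = 0.2535.
Type II error: β = 1 − power = 1 − 0.2535 = 0.7465.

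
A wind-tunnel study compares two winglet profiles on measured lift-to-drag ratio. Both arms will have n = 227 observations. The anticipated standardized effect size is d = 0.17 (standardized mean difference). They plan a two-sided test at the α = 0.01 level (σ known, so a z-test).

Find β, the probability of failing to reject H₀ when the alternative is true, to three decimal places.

β ≈ 0.778

Noncentrality parameter: δ = d·√(n/2) = 0.17 × √(227/2) = 1.8111
Two-sided α = 0.01 → critical value z_{0.005} = 2.576.
Power = Φ(δ − 2.576) + Φ(−δ − 2.576) = Φ(-0.765) + Φ(-4.387) = 0.2222 + 0.0000 = 0.2222.
Type II error: β = 1 − power = 1 − 0.2222 = 0.7778.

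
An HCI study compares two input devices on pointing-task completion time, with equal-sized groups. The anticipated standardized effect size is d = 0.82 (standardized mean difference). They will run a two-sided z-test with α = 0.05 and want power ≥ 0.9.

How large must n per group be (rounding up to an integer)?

For power 0.9 need Φ(δ − z_{0.025}) = 0.9, so δ = z_{0.025} + z_{0.10} = 1.960 + 1.282 = 3.242.
(For δ > 0 the lower-tail rejection region contributes negligibly to power, so the one-term inversion is standard.)
δ = d·√(n/2) ⇒ n = 2(δ/d)² = 2 × (3.242 / 0.82)² = 31.25.
Round up to the next whole unit.

n = 32 per group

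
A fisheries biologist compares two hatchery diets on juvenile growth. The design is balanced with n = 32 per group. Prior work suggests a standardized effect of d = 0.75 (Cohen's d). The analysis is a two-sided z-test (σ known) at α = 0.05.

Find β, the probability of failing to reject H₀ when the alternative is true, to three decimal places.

Noncentrality parameter: δ = d·√(n/2) = 0.75 × √(32/2) = 3.0000
Two-sided α = 0.05 → critical value z_{0.025} = 1.960.
Power = Φ(δ − 1.960) + Φ(−δ − 1.960) = Φ(1.040) + Φ(-4.960) = 0.8508 + 0.0000 = 0.8508.
Type II error: β = 1 − power = 1 − 0.8508 = 0.1492.

β ≈ 0.149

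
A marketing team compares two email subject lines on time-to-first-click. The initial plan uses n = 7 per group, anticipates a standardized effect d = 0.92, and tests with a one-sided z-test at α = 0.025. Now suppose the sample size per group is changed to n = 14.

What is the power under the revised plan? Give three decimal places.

With n = 14 per group: δ = d·√(n/2) = 0.92 × √(14/2) = 2.4341. Critical value z_{0.025} = 1.960.
Revised power = P(Z > 1.960 − δ) = Φ(0.474) = 0.6823.

Power ≈ 0.682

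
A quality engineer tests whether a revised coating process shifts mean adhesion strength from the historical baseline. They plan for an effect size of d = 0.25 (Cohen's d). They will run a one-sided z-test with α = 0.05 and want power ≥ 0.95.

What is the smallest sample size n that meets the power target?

Set Φ(δ − 1.645) = 0.95; then δ − 1.645 = Φ⁻¹(0.95) = 1.645, giving δ = 3.290.
δ = d·√n ⇒ n = (δ/d)² = (3.290 / 0.25)² = 173.15.
Round up to the next whole unit.

n = 174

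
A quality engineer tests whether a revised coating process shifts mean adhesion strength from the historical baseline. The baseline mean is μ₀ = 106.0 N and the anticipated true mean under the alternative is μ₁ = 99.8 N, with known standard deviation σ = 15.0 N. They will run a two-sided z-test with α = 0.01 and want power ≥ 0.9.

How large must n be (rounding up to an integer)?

Standardized effect: d = |μ₁ − μ₀| / σ = |99.8 − 106.0| / 15.0 = 0.4133
Set Φ(δ − 2.576) = 0.9; then δ − 2.576 = Φ⁻¹(0.9) = 1.282, giving δ = 3.857.
(For δ > 0 the lower-tail rejection region contributes negligibly to power, so the one-term inversion is standard.)
δ = d·√n ⇒ n = (δ/d)² = (3.857 / 0.4133)² = 87.09.
Round up to the next whole unit.

n = 88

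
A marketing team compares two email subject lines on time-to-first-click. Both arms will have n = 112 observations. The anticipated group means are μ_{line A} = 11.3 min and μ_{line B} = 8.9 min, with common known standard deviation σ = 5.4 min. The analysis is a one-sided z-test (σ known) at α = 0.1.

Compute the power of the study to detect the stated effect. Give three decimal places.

Power ≈ 0.980

Standardized effect: d = |μ_{line A} − μ_{line B}| / σ = |11.3 − 8.9| / 5.4 = 0.4444
Noncentrality parameter: δ = d·√(n/2) = 0.4444 × √(112/2) = 3.3259
One-sided α = 0.1 → critical value z_{0.1} = 1.282.
Power = P(Z > 1.282 − δ) = Φ(2.044) = 0.9795.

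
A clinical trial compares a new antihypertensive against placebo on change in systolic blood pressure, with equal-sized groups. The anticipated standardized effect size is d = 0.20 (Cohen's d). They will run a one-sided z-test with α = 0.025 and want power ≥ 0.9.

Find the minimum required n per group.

Set Φ(δ − 1.960) = 0.9; then δ − 1.960 = Φ⁻¹(0.9) = 1.282, giving δ = 3.242.
δ = d·√(n/2) ⇒ n = 2(δ/d)² = 2 × (3.242 / 0.20)² = 525.37.
Rounding up, n = 526 per group.

n = 526 per group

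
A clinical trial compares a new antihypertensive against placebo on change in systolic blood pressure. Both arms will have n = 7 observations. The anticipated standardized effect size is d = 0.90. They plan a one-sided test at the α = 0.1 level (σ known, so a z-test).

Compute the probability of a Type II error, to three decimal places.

Noncentrality parameter: δ = d·√(n/2) = 0.90 × √(7/2) = 1.6837
One-sided α = 0.1 → critical value z_{0.1} = 1.282.
Power = Φ(δ − 1.282) = Φ(0.402) = 0.6562.
Type II error: β = 1 − power = 1 − 0.6562 = 0.3438.

β ≈ 0.344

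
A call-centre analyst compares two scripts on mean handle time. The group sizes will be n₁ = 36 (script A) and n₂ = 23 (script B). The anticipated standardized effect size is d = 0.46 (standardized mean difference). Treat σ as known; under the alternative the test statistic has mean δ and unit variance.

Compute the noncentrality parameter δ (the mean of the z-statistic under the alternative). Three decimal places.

δ ≈ 1.723

The noncentrality parameter scales effect size by the design's sample-size factor: δ = d / √(1/n₁ + 1/n₂) = 0.46 / √(1/36 + 1/23) = 1.7232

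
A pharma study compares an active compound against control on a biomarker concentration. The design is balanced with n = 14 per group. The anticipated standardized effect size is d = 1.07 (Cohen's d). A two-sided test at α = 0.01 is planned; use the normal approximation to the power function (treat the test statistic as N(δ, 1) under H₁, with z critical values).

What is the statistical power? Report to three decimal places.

Power ≈ 0.601

Noncentrality parameter: λ = d·√(n/2) = 1.07 × √(14/2) = 2.8310
Critical value for a two-sided test at α = 0.01: z_{α/2} = 2.576.
Power = Φ(λ − 2.576) + Φ(−λ − 2.576) = Φ(0.255) + Φ(-5.407) = 0.6007 + 0.0000 = 0.6007.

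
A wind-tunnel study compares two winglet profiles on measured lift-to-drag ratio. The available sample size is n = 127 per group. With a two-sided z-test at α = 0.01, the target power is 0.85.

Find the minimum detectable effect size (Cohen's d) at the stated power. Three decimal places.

d ≈ 0.453

Required noncentrality: δ = z_{0.005} + z_{0.15} = 2.576 + 1.036 = 3.612.
(Lower-tail contribution to power is negligible for δ > 0.)
δ = d·√(n/2) ⇒ d = δ/√(n/2) = 3.612/√(127/2) = 0.4533.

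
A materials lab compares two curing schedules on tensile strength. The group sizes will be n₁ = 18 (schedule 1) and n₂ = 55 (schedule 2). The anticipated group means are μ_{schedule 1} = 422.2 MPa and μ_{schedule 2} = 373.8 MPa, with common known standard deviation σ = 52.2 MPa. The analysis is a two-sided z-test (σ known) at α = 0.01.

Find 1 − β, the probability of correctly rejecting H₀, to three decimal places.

Power ≈ 0.799

Standardized effect: d = |μ_{schedule 1} − μ_{schedule 2}| / σ = |422.2 − 373.8| / 52.2 = 0.9272
Noncentrality parameter: δ = d / √(1/n₁ + 1/n₂) = 0.9272 / √(1/18 + 1/55) = 3.4145
Two-sided α = 0.01 → critical value z_{0.005} = 2.576.
Power = Φ(δ − 2.576) + Φ(−δ − 2.576) = Φ(0.839) + Φ(-5.990) = 0.7992 + 0.0000 = 0.7992.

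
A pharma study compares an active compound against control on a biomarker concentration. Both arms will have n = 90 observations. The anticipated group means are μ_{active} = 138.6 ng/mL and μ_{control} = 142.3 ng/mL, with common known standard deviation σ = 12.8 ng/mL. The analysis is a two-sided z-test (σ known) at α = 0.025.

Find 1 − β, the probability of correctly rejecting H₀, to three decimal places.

Standardized effect: d = |μ_{active} − μ_{control}| / σ = |138.6 − 142.3| / 12.8 = 0.2891
Noncentrality parameter: δ = d·√(n/2) = 0.2891 × √(90/2) = 1.9391
Critical value for a two-sided test at α = 0.025: z_{α/2} = 2.241.
Power = Φ(δ − 2.241) + Φ(−δ − 2.241) = Φ(-0.302) + Φ(-4.180) = 0.3812 + 0.0000 = 0.3812.

Power ≈ 0.381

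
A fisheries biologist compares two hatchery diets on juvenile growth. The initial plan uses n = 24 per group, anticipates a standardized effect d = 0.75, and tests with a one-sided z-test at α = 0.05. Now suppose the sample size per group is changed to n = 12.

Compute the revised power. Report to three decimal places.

With n = 12 per group: δ = d·√(n/2) = 0.75 × √(12/2) = 1.8371. Critical value z_{0.05} = 1.645.
Revised power = Φ(δ − 1.645) = Φ(0.192) = 0.5762.

Power ≈ 0.576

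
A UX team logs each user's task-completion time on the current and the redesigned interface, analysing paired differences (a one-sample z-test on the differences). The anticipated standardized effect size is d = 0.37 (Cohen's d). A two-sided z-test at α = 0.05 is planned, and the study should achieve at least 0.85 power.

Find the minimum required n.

For power 0.85 need Φ(δ − z_{0.025}) = 0.85, so δ = z_{0.025} + z_{0.15} = 1.960 + 1.036 = 2.996.
(Ignoring the negligible lower-tail rejection probability gives the usual closed-form inversion.)
δ = d·√n ⇒ n = (δ/d)² = (2.996 / 0.37)² = 65.58.
Rounding up, n = 66.

n = 66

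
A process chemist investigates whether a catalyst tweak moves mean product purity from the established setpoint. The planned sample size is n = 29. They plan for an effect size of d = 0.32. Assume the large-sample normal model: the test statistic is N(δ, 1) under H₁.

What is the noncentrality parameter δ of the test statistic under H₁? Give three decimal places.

δ = d·√n = 0.32 × √29 = 1.7233

δ ≈ 1.723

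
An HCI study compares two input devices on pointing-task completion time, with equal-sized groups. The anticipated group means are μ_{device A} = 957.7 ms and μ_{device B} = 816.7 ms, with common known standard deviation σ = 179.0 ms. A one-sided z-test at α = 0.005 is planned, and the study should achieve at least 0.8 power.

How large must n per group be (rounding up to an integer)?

Standardized effect: d = |μ_{device A} − μ_{device B}| / σ = |957.7 − 816.7| / 179.0 = 0.7877
Set Φ(δ − 2.576) = 0.8; then δ − 2.576 = Φ⁻¹(0.8) = 0.842, giving δ = 3.417.
δ = d·√(n/2) ⇒ n = 2(δ/d)² = 2 × (3.417 / 0.7877)² = 37.64.
Rounding up, n = 38 per group.

n = 38 per group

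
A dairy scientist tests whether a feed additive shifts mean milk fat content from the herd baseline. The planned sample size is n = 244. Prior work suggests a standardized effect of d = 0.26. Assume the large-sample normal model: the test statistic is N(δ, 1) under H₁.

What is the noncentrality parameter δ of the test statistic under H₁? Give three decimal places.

δ ≈ 4.061

δ = d·√n = 0.26 × √244 = 4.0613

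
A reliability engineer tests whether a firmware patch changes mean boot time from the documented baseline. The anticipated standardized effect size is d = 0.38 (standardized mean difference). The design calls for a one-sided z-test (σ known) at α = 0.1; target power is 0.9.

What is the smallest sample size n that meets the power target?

For power 0.9 need Φ(δ − z_{0.1}) = 0.9, so δ = z_{0.1} + z_{0.10} = 1.282 + 1.282 = 2.563.
δ = d·√n ⇒ n = (δ/d)² = (2.563 / 0.38)² = 45.50.
Rounding up, n = 46.

n = 46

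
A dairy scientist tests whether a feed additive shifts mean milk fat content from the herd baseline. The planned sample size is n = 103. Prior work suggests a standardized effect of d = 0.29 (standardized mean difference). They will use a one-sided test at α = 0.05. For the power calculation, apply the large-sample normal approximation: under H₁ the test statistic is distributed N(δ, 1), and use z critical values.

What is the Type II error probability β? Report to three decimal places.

Noncentrality parameter: δ = d·√n = 0.29 × √103 = 2.9432
One-sided α = 0.05 → critical value z_{0.05} = 1.645.
Power = Φ(δ − 1.645) = Φ(1.298) = 0.9029.
Type II error: β = 1 − power = 1 − 0.9029 = 0.0971.

β ≈ 0.097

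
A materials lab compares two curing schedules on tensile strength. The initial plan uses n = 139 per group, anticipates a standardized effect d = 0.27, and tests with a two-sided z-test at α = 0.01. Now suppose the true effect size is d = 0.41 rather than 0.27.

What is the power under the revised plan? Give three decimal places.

Power ≈ 0.800

With d = 0.41: δ = d·√(n/2) = 0.41 × √(139/2) = 3.4180. Critical value z_{0.005} = 2.576.
Revised power = Φ(δ − 2.576) + Φ(−δ − 2.576) = Φ(0.842) + Φ(-5.994) = 0.8002 + 0.0000 = 0.8002.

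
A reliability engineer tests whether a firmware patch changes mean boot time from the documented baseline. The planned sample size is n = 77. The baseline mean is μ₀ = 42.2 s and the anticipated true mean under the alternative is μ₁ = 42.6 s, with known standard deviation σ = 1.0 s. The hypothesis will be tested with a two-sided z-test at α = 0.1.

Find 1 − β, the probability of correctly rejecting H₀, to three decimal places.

Standardized effect: d = |μ₁ − μ₀| / σ = |42.6 − 42.2| / 1.0 = 0.4000
Noncentrality parameter: δ = d·√n = 0.4000 × √77 = 3.5100
Critical value for a two-sided test at α = 0.1: z_{α/2} = 1.645.
Power = Φ(δ − 1.645) + Φ(−δ − 1.645) = Φ(1.865) + Φ(-5.155) = 0.9689 + 0.0000 = 0.9689.

Power ≈ 0.969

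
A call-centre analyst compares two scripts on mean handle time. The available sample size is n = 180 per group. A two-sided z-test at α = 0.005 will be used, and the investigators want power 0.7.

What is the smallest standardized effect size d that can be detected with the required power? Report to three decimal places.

d ≈ 0.351

Required noncentrality: δ = z_{0.0025} + z_{0.30} = 2.807 + 0.524 = 3.331.
(The second rejection-region term Φ(−δ − z_{α/2}) is negligible and dropped.)
δ = d·√(n/2) ⇒ d = δ/√(n/2) = 3.331/√(180/2) = 0.3512.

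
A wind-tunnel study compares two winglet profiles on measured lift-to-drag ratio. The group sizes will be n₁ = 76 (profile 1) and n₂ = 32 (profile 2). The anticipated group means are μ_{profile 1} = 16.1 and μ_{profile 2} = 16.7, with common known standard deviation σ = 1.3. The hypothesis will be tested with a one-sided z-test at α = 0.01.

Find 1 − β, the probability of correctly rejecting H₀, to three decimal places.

Power ≈ 0.446

Standardized effect: d = |μ_{profile 1} − μ_{profile 2}| / σ = |16.1 − 16.7| / 1.3 = 0.4615
Noncentrality parameter: δ = d / √(1/n₁ + 1/n₂) = 0.4615 / √(1/76 + 1/32) = 2.1902
One-sided α = 0.01 → critical value z_{0.01} = 2.326.
Power = P(Z > 2.326 − δ) = Φ(-0.136) = 0.4458.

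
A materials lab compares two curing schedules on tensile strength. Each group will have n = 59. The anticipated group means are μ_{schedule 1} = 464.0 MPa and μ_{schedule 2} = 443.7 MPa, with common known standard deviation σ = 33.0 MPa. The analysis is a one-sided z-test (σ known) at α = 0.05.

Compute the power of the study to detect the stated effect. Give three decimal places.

Power ≈ 0.955

Standardized effect: d = |μ_{schedule 1} − μ_{schedule 2}| / σ = |464.0 − 443.7| / 33.0 = 0.6152
Noncentrality parameter: δ = d·√(n/2) = 0.6152 × √(59/2) = 3.3411
One-sided α = 0.05 → critical value z_{0.05} = 1.645.
Power = Φ(δ − 1.645) = Φ(1.696) = 0.9551.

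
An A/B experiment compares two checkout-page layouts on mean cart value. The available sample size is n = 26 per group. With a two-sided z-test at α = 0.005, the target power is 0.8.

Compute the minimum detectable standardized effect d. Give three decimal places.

Required noncentrality: δ = z_{0.0025} + z_{0.20} = 2.807 + 0.842 = 3.649.
(The second rejection-region term Φ(−δ − z_{α/2}) is negligible and dropped.)
δ = d·√(n/2) ⇒ d = δ/√(n/2) = 3.649/√(26/2) = 1.0120.

d ≈ 1.012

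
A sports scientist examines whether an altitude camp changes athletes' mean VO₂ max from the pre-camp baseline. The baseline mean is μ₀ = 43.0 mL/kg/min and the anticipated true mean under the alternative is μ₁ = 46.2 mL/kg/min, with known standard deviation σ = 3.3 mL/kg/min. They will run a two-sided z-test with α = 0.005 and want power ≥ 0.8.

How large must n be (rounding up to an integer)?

Standardized effect: d = |μ₁ − μ₀| / σ = |46.2 − 43.0| / 3.3 = 0.9697
Set Φ(δ − 2.807) = 0.8; then δ − 2.807 = Φ⁻¹(0.8) = 0.842, giving δ = 3.649.
(For δ > 0 the lower-tail rejection region contributes negligibly to power, so the one-term inversion is standard.)
δ = d·√n ⇒ n = (δ/d)² = (3.649 / 0.9697)² = 14.16.
Rounding up, n = 15.

n = 15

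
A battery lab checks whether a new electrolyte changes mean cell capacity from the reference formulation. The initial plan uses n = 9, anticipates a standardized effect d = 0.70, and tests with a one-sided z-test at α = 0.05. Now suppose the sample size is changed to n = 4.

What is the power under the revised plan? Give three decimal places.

With n = 4: δ = d·√n = 0.70 × √4 = 1.4000. Critical value z_{0.05} = 1.645.
Revised power = Φ(δ − 1.645) = Φ(-0.245) = 0.4033.

Power ≈ 0.403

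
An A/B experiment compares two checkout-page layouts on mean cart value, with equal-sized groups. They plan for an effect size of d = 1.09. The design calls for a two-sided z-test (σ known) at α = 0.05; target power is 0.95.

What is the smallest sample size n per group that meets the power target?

For power 0.95 need Φ(δ − z_{0.025}) = 0.95, so δ = z_{0.025} + z_{0.05} = 1.960 + 1.645 = 3.605.
(Ignoring the negligible lower-tail rejection probability gives the usual closed-form inversion.)
δ = d·√(n/2) ⇒ n = 2(δ/d)² = 2 × (3.605 / 1.09)² = 21.87.
Rounding up, n = 22 per group.

n = 22 per group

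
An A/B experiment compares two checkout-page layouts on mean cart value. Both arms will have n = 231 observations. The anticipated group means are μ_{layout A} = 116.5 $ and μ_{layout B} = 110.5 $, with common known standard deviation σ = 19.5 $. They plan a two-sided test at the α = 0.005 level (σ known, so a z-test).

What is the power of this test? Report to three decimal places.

Power ≈ 0.691

Standardized effect: d = |μ_{layout A} − μ_{layout B}| / σ = |116.5 − 110.5| / 19.5 = 0.3077
Noncentrality parameter: δ = d·√(n/2) = 0.3077 × √(231/2) = 3.3068
Two-sided α = 0.005 → critical value z_{0.0025} = 2.807.
Power = Φ(δ − 2.807) + Φ(−δ − 2.807) = Φ(0.500) + Φ(-6.114) = 0.6914 + 0.0000 = 0.6914.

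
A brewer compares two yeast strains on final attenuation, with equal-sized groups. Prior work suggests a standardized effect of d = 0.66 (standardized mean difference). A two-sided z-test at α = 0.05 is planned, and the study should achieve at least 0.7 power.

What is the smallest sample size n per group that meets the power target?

Set Φ(δ − 1.960) = 0.7; then δ − 1.960 = Φ⁻¹(0.7) = 0.524, giving δ = 2.484.
(Ignoring the negligible lower-tail rejection probability gives the usual closed-form inversion.)
δ = d·√(n/2) ⇒ n = 2(δ/d)² = 2 × (2.484 / 0.66)² = 28.34.
Rounding up, n = 29 per group.

n = 29 per group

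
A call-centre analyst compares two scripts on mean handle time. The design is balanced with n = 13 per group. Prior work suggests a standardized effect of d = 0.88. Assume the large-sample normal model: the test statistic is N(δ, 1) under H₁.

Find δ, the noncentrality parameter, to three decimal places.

δ = d·√(n/2) = 0.88 × √(13/2) = 2.2436

δ ≈ 2.244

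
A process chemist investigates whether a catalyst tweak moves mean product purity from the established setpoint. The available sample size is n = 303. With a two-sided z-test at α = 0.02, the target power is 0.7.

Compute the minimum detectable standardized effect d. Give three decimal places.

d ≈ 0.164

Required noncentrality: δ = z_{0.01} + z_{0.30} = 2.326 + 0.524 = 2.851.
(Lower-tail contribution to power is negligible for δ > 0.)
δ = d·√n ⇒ d = δ/√n = 2.851/√303 = 0.1638.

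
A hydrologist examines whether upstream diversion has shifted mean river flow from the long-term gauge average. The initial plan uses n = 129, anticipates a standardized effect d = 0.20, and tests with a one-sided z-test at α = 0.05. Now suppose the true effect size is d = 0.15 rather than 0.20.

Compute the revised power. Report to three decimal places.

Power ≈ 0.523

With d = 0.15: δ = d·√n = 0.15 × √129 = 1.7037. Critical value z_{0.05} = 1.645.
Revised power = Φ(δ − 1.645) = Φ(0.059) = 0.5235.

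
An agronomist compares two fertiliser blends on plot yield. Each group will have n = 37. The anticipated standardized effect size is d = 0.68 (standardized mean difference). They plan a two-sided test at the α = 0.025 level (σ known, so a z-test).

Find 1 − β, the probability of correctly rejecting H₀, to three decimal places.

Power ≈ 0.753

Noncentrality parameter: δ = d·√(n/2) = 0.68 × √(37/2) = 2.9248
Two-sided α = 0.025 → critical value z_{0.0125} = 2.241.
Power = Φ(δ − 2.241) + Φ(−δ − 2.241) = Φ(0.683) + Φ(-5.166) = 0.7528 + 0.0000 = 0.7528.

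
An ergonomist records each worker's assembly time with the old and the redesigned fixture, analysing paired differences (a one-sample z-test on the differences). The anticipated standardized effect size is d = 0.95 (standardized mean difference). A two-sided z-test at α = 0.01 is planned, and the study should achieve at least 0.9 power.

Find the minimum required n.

n = 17

Set Φ(δ − 2.576) = 0.9; then δ − 2.576 = Φ⁻¹(0.9) = 1.282, giving δ = 3.857.
(The Φ(−δ − z_{α/2}) term is vanishingly small for δ > 0 and is dropped in the standard sample-size formula.)
δ = d·√n ⇒ n = (δ/d)² = (3.857 / 0.95)² = 16.49.
Round up to the next whole unit.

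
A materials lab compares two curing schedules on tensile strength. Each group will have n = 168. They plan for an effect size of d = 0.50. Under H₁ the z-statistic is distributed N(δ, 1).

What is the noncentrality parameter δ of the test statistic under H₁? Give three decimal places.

The noncentrality parameter scales effect size by the design's sample-size factor: δ = d·√(n/2) = 0.50 × √(168/2) = 4.5826

δ ≈ 4.583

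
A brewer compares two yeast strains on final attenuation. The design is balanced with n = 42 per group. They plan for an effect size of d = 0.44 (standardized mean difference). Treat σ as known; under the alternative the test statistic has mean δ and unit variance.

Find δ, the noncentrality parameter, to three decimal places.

δ ≈ 2.016

δ = d·√(n/2) = 0.44 × √(42/2) = 2.0163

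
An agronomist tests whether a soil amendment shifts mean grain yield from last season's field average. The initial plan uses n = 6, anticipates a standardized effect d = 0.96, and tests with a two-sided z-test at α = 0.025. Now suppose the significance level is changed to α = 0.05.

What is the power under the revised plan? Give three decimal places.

Power ≈ 0.652

δ = d·√n = 0.96 × √6 = 2.3515 (unchanged). New critical value: z_{0.025} = 1.960.
Revised power = Φ(δ − 1.960) + Φ(−δ − 1.960) = Φ(0.392) + Φ(-4.311) = 0.6523 + 0.0000 = 0.6523.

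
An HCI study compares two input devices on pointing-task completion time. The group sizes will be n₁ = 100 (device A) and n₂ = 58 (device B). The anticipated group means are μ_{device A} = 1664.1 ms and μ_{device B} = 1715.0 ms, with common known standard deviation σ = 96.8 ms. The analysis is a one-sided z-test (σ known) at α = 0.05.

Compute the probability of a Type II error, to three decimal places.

β ≈ 0.062

Standardized effect: d = |μ_{device A} − μ_{device B}| / σ = |1664.1 − 1715.0| / 96.8 = 0.5258
Noncentrality parameter: δ = d / √(1/n₁ + 1/n₂) = 0.5258 / √(1/100 + 1/58) = 3.1859
One-sided α = 0.05 → critical value z_{0.05} = 1.645.
Power = Φ(δ − 1.645) = Φ(1.541) = 0.9383.
Type II error: β = 1 − power = 1 − 0.9383 = 0.0617.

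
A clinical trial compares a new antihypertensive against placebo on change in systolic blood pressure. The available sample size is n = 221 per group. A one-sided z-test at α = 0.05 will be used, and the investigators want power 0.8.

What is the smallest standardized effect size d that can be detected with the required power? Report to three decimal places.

Need Φ(δ − 1.645) = 0.8, so δ = 1.645 + 0.842 = 2.486.
δ = d·√(n/2) ⇒ d = δ/√(n/2) = 2.486/√(221/2) = 0.2365.

d ≈ 0.237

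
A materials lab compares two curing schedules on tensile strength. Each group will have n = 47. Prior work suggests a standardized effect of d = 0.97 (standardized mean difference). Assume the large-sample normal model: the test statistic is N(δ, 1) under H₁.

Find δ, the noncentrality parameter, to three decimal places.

δ = d·√(n/2) = 0.97 × √(47/2) = 4.7022

δ ≈ 4.702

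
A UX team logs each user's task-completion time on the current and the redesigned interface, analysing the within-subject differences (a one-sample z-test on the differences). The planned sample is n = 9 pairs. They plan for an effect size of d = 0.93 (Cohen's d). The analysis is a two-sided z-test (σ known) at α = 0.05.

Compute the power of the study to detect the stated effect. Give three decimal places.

Power ≈ 0.797

Noncentrality parameter: δ = d·√n = 0.93 × √9 = 2.7900
Critical value for a two-sided test at α = 0.05: z_{α/2} = 1.960.
Power = Φ(δ − 1.960) + Φ(−δ − 1.960) = Φ(0.830) + Φ(-4.750) = 0.7967 + 0.0000 = 0.7967.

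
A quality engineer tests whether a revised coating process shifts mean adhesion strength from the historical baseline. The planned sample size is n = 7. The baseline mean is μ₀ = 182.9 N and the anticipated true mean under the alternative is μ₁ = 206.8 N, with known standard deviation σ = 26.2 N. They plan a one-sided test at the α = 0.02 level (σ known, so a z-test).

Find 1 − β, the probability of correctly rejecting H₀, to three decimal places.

Power ≈ 0.640

Standardized effect: d = |μ₁ − μ₀| / σ = |206.8 − 182.9| / 26.2 = 0.9122
Noncentrality parameter: δ = d·√n = 0.9122 × √7 = 2.4135
Critical value for a one-sided test at α = 0.02: z_α = 2.054.
Power = P(Z > 2.054 − δ) = Φ(0.360) = 0.6405.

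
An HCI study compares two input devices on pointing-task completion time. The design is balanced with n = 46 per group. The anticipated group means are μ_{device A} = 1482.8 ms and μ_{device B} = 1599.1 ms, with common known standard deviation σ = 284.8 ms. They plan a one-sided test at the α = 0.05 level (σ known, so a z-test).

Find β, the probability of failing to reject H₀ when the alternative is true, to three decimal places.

β ≈ 0.377

Standardized effect: d = |μ_{device A} − μ_{device B}| / σ = |1482.8 − 1599.1| / 284.8 = 0.4084
Noncentrality parameter: δ = d·√(n/2) = 0.4084 × √(46/2) = 1.9584
Critical value for a one-sided test at α = 0.05: z_α = 1.645.
Power = P(Z > 1.645 − δ) = Φ(0.314) = 0.6231.
Type II error: β = 1 − power = 1 − 0.6231 = 0.3769.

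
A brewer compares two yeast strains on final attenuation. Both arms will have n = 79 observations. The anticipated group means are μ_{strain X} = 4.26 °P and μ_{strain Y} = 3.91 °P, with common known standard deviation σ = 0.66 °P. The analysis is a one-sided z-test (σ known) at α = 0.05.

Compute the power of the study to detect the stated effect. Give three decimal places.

Power ≈ 0.954

Standardized effect: d = |μ_{strain X} − μ_{strain Y}| / σ = |4.26 − 3.91| / 0.66 = 0.5303
Noncentrality parameter: δ = d·√(n/2) = 0.5303 × √(79/2) = 3.3329
One-sided α = 0.05 → critical value z_{0.05} = 1.645.
Power = Φ(δ − 1.645) = Φ(1.688) = 0.9543.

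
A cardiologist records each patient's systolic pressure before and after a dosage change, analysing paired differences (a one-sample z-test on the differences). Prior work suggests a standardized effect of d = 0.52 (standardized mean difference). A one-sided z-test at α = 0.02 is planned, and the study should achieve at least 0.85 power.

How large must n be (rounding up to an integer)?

For power 0.85 need Φ(δ − z_{0.02}) = 0.85, so δ = z_{0.02} + z_{0.15} = 2.054 + 1.036 = 3.090.
δ = d·√n ⇒ n = (δ/d)² = (3.090 / 0.52)² = 35.32.
Rounding up, n = 36.

n = 36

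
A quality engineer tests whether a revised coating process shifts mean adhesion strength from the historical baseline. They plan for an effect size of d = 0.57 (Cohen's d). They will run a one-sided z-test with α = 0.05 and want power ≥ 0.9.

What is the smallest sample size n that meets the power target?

n = 27

Set Φ(δ − 1.645) = 0.9; then δ − 1.645 = Φ⁻¹(0.9) = 1.282, giving δ = 2.926.
δ = d·√n ⇒ n = (δ/d)² = (2.926 / 0.57)² = 26.36.
Rounding up, n = 27.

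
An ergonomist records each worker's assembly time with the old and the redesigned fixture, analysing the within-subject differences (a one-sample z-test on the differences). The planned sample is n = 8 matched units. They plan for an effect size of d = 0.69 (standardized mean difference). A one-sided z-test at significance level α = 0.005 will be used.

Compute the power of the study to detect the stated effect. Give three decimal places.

Power ≈ 0.266

Noncentrality parameter: δ = d·√n = 0.69 × √8 = 1.9516
One-sided α = 0.005 → critical value z_{0.005} = 2.576.
Power = Φ(δ − 2.576) = Φ(-0.624) = 0.2662.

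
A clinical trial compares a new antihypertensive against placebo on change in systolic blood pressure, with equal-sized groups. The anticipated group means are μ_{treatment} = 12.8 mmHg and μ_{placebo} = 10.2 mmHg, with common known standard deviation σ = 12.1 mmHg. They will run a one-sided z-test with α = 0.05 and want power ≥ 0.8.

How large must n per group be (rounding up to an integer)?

n = 268 per group

Standardized effect: d = |μ_{treatment} − μ_{placebo}| / σ = |12.8 − 10.2| / 12.1 = 0.2149
Set Φ(δ − 1.645) = 0.8; then δ − 1.645 = Φ⁻¹(0.8) = 0.842, giving δ = 2.486.
δ = d·√(n/2) ⇒ n = 2(δ/d)² = 2 × (2.486 / 0.2149)² = 267.81.
Round up to the next whole unit.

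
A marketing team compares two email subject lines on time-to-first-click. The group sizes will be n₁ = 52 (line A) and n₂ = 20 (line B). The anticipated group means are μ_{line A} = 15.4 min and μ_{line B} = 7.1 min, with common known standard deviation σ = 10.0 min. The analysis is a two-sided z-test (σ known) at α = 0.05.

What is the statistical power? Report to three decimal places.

Standardized effect: d = |μ_{line A} − μ_{line B}| / σ = |15.4 − 7.1| / 10.0 = 0.8300
Noncentrality parameter: δ = d / √(1/n₁ + 1/n₂) = 0.8300 / √(1/52 + 1/20) = 3.1545
Critical value for a two-sided test at α = 0.05: z_{α/2} = 1.960.
Power = Φ(δ − 1.960) + Φ(−δ − 1.960) = Φ(1.195) + Φ(-5.114) = 0.8839 + 0.0000 = 0.8839.

Power ≈ 0.884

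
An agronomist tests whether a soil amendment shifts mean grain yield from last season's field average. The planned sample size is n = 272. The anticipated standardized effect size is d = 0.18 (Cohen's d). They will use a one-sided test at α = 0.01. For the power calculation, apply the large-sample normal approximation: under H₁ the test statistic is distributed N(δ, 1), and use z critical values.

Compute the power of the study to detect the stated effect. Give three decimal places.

Power ≈ 0.740

Noncentrality parameter: δ = d·√n = 0.18 × √272 = 2.9686
One-sided α = 0.01 → critical value z_{0.01} = 2.326.
Power = P(Z > 2.326 − δ) = Φ(0.642) = 0.7397.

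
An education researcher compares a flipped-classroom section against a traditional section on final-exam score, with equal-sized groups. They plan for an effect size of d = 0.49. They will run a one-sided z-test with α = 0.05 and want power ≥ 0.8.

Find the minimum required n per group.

n = 52 per group

Set Φ(δ − 1.645) = 0.8; then δ − 1.645 = Φ⁻¹(0.8) = 0.842, giving δ = 2.486.
δ = d·√(n/2) ⇒ n = 2(δ/d)² = 2 × (2.486 / 0.49)² = 51.50.
Rounding up, n = 52 per group.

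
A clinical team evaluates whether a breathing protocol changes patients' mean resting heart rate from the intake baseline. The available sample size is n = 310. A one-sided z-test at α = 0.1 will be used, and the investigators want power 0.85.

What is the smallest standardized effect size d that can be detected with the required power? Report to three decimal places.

d ≈ 0.132

Need Φ(δ − 1.282) = 0.85, so δ = 1.282 + 1.036 = 2.318.
δ = d·√n ⇒ d = δ/√n = 2.318/√310 = 0.1317.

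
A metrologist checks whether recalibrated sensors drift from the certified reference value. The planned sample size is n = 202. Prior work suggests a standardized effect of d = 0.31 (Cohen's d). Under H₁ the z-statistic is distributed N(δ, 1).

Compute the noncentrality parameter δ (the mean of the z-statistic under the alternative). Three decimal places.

The noncentrality parameter scales effect size by the design's sample-size factor: δ = d·√n = 0.31 × √202 = 4.4059

δ ≈ 4.406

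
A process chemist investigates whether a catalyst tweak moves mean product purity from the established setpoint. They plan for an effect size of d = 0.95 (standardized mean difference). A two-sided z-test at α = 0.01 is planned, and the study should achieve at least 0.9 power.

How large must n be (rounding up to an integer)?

n = 17

Set Φ(δ − 2.576) = 0.9; then δ − 2.576 = Φ⁻¹(0.9) = 1.282, giving δ = 3.857.
(The Φ(−δ − z_{α/2}) term is vanishingly small for δ > 0 and is dropped in the standard sample-size formula.)
δ = d·√n ⇒ n = (δ/d)² = (3.857 / 0.95)² = 16.49.
Round up to the next whole unit.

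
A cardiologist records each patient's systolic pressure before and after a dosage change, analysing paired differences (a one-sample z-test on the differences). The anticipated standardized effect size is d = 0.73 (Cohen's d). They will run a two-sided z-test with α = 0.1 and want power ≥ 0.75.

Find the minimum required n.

n = 11

Set Φ(δ − 1.645) = 0.75; then δ − 1.645 = Φ⁻¹(0.75) = 0.674, giving δ = 2.319.
(For δ > 0 the lower-tail rejection region contributes negligibly to power, so the one-term inversion is standard.)
δ = d·√n ⇒ n = (δ/d)² = (2.319 / 0.73)² = 10.09.
Rounding up, n = 11.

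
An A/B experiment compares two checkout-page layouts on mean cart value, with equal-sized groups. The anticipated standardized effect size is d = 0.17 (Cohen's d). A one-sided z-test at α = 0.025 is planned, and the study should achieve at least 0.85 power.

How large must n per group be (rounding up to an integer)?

Set Φ(δ − 1.960) = 0.85; then δ − 1.960 = Φ⁻¹(0.85) = 1.036, giving δ = 2.996.
δ = d·√(n/2) ⇒ n = 2(δ/d)² = 2 × (2.996 / 0.17)² = 621.34.
Rounding up, n = 622 per group.

n = 622 per group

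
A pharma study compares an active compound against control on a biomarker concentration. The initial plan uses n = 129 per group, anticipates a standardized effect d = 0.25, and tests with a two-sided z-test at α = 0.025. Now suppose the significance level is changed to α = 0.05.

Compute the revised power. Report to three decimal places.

Power ≈ 0.519

δ = d·√(n/2) = 0.25 × √(129/2) = 2.0078 (unchanged). New critical value: z_{0.025} = 1.960.
Revised power = Φ(δ − 1.960) + Φ(−δ − 1.960) = Φ(0.048) + Φ(-3.968) = 0.5191 + 0.0000 = 0.5191.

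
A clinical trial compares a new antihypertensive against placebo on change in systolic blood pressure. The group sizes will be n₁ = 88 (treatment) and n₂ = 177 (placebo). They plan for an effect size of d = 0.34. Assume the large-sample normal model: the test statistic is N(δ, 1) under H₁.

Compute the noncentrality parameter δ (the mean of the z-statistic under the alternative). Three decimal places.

δ = d / √(1/n₁ + 1/n₂) = 0.34 / √(1/88 + 1/177) = 2.6067

δ ≈ 2.607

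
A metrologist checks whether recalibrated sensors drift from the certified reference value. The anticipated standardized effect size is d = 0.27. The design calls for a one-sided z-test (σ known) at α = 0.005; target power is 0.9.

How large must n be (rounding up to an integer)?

n = 205

Set Φ(δ − 2.576) = 0.9; then δ − 2.576 = Φ⁻¹(0.9) = 1.282, giving δ = 3.857.
δ = d·√n ⇒ n = (δ/d)² = (3.857 / 0.27)² = 204.11.
Rounding up, n = 205.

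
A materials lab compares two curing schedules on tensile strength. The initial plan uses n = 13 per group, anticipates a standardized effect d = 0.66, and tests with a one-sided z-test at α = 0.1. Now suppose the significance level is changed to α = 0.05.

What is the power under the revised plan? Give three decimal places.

Power ≈ 0.515

δ = d·√(n/2) = 0.66 × √(13/2) = 1.6827 (unchanged). New critical value: z_{0.05} = 1.645.
Revised power = Φ(δ − 1.645) = Φ(0.038) = 0.5151.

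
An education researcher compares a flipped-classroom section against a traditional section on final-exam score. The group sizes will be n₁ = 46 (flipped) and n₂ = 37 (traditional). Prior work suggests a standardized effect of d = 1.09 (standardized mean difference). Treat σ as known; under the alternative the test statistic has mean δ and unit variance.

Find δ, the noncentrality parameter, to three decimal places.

δ ≈ 4.936

The noncentrality parameter scales effect size by the design's sample-size factor: δ = d / √(1/n₁ + 1/n₂) = 1.09 / √(1/46 + 1/37) = 4.9359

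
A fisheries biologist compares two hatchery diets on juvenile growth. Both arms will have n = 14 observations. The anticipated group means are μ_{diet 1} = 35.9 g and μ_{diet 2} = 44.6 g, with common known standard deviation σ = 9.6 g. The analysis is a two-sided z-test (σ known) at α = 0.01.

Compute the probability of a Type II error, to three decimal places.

β ≈ 0.571

Standardized effect: d = |μ_{diet 1} − μ_{diet 2}| / σ = |35.9 − 44.6| / 9.6 = 0.9062
Noncentrality parameter: δ = d·√(n/2) = 0.9062 × √(14/2) = 2.3977
Critical value for a two-sided test at α = 0.01: z_{α/2} = 2.576.
Power = Φ(δ − 2.576) + Φ(−δ − 2.576) = Φ(-0.178) + Φ(-4.974) = 0.4293 + 0.0000 = 0.4293.
Type II error: β = 1 − power = 1 − 0.4293 = 0.5707.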